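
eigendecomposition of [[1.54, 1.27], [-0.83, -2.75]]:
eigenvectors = [[0.98, -0.3], [-0.20, 0.95]]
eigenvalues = [1.28, -2.49]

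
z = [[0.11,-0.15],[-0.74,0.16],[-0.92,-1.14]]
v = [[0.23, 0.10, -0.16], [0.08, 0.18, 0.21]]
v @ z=[[0.10, 0.16],  [-0.32, -0.22]]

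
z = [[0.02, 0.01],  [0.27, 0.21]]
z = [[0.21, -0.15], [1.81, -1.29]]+[[-0.19, 0.16], [-1.54, 1.5]]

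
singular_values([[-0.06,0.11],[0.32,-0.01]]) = [0.33, 0.11]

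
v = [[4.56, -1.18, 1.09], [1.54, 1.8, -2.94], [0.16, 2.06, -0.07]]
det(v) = 30.614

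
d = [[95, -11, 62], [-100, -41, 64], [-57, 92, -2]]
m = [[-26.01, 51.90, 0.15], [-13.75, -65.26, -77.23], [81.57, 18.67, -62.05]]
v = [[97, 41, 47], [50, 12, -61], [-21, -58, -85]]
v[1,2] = -61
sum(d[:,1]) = 40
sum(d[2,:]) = 33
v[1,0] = 50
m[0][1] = 51.9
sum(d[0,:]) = 146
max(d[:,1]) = 92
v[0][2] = 47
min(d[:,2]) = -2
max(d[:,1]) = 92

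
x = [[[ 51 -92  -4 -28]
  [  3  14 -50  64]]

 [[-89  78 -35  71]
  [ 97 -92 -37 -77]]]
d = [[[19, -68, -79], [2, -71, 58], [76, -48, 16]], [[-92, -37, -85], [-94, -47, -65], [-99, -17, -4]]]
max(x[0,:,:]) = 64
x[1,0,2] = -35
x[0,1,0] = 3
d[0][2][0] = 76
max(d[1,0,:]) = -37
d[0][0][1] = -68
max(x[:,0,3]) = 71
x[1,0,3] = 71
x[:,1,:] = [[3, 14, -50, 64], [97, -92, -37, -77]]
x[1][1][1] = -92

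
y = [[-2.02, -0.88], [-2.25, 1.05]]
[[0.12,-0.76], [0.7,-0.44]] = y @ [[-0.18, 0.29], [0.28, 0.20]]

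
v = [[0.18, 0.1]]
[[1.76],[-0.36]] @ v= [[0.32,0.18], [-0.06,-0.04]]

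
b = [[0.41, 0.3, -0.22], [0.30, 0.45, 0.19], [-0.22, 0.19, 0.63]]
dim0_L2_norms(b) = [0.55, 0.57, 0.69]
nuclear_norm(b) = 1.50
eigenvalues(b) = [-0.0, 0.73, 0.77]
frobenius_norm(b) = 1.06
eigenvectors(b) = [[0.67, -0.56, -0.48],[-0.62, -0.78, 0.06],[0.42, -0.26, 0.87]]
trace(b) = 1.49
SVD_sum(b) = [[0.18, -0.02, -0.32], [-0.02, 0.00, 0.04], [-0.32, 0.04, 0.58]] + [[0.23, 0.32, 0.10], [0.32, 0.45, 0.15], [0.1, 0.15, 0.05]] + [[-0.0,0.00,-0.00], [0.00,-0.00,0.00], [-0.00,0.00,-0.0]]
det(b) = -0.00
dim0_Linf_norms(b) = [0.41, 0.45, 0.63]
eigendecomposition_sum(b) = [[-0.0, 0.0, -0.00], [0.0, -0.0, 0.00], [-0.0, 0.0, -0.0]] + [[0.23, 0.32, 0.1],[0.32, 0.45, 0.15],[0.10, 0.15, 0.05]] + [[0.18, -0.02, -0.32], [-0.02, 0.00, 0.04], [-0.32, 0.04, 0.58]]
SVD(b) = [[-0.48, -0.56, 0.67], [0.06, -0.78, -0.62], [0.87, -0.26, 0.42]] @ diag([0.7662213287106369, 0.7275921473116197, 0.003813476022256688]) @ [[-0.48, 0.06, 0.87],[-0.56, -0.78, -0.26],[-0.67, 0.62, -0.42]]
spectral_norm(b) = 0.77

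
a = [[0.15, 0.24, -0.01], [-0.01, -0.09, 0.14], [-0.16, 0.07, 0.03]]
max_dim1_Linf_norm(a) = 0.24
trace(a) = 0.09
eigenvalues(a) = [(0.14+0.12j), (0.14-0.12j), (-0.2+0j)]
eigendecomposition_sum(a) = [[(0.09+0.03j), (0.08-0.03j), 0.02-0.06j], [-0.02+0.05j, 0.01+0.04j, 0.03+0.01j], [(-0.07+0.06j), -0.01+0.08j, 0.04+0.05j]] + [[(0.09-0.03j), 0.08+0.03j, 0.02+0.06j], [(-0.02-0.05j), 0.01-0.04j, 0.03-0.01j], [-0.07-0.06j, -0.01-0.08j, 0.04-0.05j]] + [[-0.02+0.00j, (0.08+0j), (-0.05-0j)],[(0.03-0j), -0.12-0.00j, (0.07+0j)],[-0.02+0.00j, (0.09+0j), -0.06-0.00j]]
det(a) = -0.01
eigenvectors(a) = [[(0.32+0.57j),(0.32-0.57j),(0.49+0j)], [(-0.33+0.15j),-0.33-0.15j,-0.68+0.00j], [(-0.66+0j),(-0.66-0j),0.55+0.00j]]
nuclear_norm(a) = 0.61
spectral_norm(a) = 0.30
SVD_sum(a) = [[0.15, 0.23, -0.06],[-0.06, -0.09, 0.02],[-0.02, -0.03, 0.01]] + [[-0.0,0.00,-0.00],[0.04,-0.02,0.0],[-0.14,0.09,-0.01]] + [[0.0, 0.01, 0.05], [0.01, 0.02, 0.12], [0.00, 0.01, 0.03]]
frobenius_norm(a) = 0.37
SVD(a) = [[-0.93, 0.02, 0.38], [0.36, -0.26, 0.9], [0.11, 0.97, 0.23]] @ diag([0.3010831525334283, 0.17717823823823678, 0.1317452357974546]) @ [[-0.53, -0.82, 0.21],[-0.84, 0.54, -0.04],[0.08, 0.2, 0.98]]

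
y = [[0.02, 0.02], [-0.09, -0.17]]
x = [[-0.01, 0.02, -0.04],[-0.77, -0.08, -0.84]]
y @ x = [[-0.02, -0.0, -0.02], [0.13, 0.01, 0.15]]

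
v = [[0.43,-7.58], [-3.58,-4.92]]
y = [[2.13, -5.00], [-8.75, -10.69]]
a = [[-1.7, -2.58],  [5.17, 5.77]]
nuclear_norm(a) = 8.75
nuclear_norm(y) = 18.80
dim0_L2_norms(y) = [9.01, 11.8]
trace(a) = 4.07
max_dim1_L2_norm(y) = 13.81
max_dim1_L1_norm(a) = 10.94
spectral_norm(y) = 14.07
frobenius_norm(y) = 14.85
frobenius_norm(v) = 9.73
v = y + a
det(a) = 3.53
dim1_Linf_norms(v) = [7.58, 4.92]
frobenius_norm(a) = 8.34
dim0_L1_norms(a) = [6.87, 8.35]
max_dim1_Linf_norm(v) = 7.58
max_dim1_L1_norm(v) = 8.5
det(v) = -29.25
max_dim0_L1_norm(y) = 15.69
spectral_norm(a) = 8.33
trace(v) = -4.49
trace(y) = -8.56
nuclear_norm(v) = 12.38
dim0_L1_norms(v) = [4.01, 12.5]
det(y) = -66.52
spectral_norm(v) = 9.19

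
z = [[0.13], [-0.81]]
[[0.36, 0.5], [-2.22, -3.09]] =z @ [[2.74, 3.82]]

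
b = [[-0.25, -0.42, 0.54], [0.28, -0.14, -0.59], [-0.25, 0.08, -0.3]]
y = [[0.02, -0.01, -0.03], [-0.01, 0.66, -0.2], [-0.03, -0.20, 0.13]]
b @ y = [[-0.02,-0.38,0.16], [0.02,0.02,-0.06], [0.0,0.12,-0.05]]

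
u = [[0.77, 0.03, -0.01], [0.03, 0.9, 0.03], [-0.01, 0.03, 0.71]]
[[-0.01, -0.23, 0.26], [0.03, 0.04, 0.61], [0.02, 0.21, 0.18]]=u @ [[-0.01, -0.30, 0.31], [0.03, 0.05, 0.66], [0.03, 0.29, 0.23]]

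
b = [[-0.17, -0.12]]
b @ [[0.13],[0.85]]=[[-0.12]]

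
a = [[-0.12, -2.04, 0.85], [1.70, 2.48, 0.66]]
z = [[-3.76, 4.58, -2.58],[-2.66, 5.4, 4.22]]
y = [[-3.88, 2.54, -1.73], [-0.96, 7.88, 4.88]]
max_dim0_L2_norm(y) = 8.28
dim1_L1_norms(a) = [3.01, 4.84]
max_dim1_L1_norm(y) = 13.72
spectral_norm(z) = 8.52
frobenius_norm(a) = 3.79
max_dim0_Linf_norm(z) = 5.4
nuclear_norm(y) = 14.08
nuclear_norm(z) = 13.34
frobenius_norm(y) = 10.55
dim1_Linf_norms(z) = [4.58, 5.4]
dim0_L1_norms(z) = [6.42, 9.98, 6.8]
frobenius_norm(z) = 9.79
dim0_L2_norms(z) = [4.61, 7.08, 4.95]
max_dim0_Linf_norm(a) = 2.48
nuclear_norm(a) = 4.92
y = z + a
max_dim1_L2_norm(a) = 3.08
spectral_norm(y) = 9.51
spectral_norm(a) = 3.52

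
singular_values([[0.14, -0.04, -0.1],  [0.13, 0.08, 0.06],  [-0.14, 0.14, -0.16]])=[0.27, 0.17, 0.13]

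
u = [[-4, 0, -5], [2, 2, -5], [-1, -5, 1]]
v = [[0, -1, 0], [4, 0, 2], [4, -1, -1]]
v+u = [[-4, -1, -5], [6, 2, -3], [3, -6, 0]]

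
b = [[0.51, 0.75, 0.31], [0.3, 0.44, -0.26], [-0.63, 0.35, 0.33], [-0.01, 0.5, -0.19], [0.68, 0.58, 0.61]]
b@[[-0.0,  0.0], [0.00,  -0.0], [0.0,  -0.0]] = [[0.00,0.0], [0.00,0.0], [0.0,0.00], [0.0,0.00], [0.00,0.00]]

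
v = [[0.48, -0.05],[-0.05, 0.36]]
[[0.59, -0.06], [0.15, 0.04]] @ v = [[0.29, -0.05], [0.07, 0.01]]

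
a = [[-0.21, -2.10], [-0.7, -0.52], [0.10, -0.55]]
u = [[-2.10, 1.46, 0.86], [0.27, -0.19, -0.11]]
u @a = [[-0.49, 3.18], [0.07, -0.41]]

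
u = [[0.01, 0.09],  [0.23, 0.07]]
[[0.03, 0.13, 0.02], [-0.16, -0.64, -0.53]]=u @ [[-0.85,  -3.34,  -2.44], [0.45,  1.81,  0.51]]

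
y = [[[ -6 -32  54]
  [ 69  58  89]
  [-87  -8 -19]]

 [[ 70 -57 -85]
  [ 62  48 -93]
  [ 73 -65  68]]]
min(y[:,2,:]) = -87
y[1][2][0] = 73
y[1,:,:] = [[70, -57, -85], [62, 48, -93], [73, -65, 68]]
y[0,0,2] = 54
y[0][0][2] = 54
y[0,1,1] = 58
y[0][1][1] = 58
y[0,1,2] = 89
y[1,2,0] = 73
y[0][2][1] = -8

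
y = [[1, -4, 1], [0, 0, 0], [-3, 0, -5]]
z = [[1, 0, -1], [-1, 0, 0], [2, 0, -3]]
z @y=[[4, -4, 6], [-1, 4, -1], [11, -8, 17]]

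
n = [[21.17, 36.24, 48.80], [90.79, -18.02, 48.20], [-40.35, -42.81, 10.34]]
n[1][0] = 90.79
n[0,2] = 48.8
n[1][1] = -18.02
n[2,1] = -42.81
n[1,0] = 90.79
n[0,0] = 21.17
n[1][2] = 48.2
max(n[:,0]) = 90.79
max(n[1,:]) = 90.79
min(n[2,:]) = -42.81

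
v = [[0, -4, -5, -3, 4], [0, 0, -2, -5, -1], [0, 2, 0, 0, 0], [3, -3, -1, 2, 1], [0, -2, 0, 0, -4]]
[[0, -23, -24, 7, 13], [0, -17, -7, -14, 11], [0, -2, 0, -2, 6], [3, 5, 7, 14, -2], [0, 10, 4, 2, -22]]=v @ [[1, 0, 4, 0, 3], [0, -1, 0, -1, 3], [0, 2, 4, -3, 0], [0, 3, 0, 4, -3], [0, -2, -1, 0, 4]]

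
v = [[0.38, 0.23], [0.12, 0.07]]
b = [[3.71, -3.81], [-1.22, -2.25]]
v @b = [[1.13, -1.97], [0.36, -0.61]]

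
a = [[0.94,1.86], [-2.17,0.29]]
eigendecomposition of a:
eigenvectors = [[(-0.11-0.67j), (-0.11+0.67j)], [0.73+0.00j, 0.73-0.00j]]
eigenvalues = [(0.62+1.98j), (0.62-1.98j)]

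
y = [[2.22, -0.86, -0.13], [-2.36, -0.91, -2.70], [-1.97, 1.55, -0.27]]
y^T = [[2.22, -2.36, -1.97],[-0.86, -0.91, 1.55],[-0.13, -2.7, -0.27]]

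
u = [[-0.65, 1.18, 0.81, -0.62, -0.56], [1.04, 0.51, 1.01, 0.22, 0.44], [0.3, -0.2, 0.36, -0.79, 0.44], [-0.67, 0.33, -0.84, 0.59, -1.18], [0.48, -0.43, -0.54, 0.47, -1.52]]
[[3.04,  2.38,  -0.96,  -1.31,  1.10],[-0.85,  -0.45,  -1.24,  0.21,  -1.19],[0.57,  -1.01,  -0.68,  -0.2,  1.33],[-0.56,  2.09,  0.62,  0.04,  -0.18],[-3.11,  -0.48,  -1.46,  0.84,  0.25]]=u @ [[-2.28, -0.55, -0.86, 0.65, 0.24], [0.29, 2.26, 0.36, -0.28, 0.11], [1.29, -0.94, -1.16, -0.40, -0.74], [-0.77, -0.03, 0.56, 0.38, -2.27], [0.55, -0.17, 1.17, -0.01, -0.56]]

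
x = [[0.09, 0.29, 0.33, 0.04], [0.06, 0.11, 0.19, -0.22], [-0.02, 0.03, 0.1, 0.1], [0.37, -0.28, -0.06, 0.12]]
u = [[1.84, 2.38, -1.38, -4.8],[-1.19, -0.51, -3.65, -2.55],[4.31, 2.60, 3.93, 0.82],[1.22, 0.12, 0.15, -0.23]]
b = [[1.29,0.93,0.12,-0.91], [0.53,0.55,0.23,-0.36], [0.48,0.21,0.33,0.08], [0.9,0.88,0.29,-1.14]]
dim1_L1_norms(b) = [3.25, 1.67, 1.1, 3.21]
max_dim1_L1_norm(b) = 3.25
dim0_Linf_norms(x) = [0.37, 0.29, 0.33, 0.22]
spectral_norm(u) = 7.59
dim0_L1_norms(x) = [0.54, 0.71, 0.68, 0.48]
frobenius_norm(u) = 9.93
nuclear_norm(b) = 3.59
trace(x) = 0.42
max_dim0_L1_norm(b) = 3.2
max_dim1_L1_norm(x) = 0.83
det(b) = -0.05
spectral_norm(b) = 2.67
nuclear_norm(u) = 15.14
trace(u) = 5.03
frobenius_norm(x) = 0.75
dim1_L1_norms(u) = [10.4, 7.9, 11.66, 1.72]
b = x @ u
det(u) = 13.63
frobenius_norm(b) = 2.74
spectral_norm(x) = 0.57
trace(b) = 1.03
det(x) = -0.00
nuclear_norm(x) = 1.28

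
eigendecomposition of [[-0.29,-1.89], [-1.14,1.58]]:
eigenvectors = [[-0.92, 0.58], [-0.39, -0.82]]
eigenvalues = [-1.1, 2.39]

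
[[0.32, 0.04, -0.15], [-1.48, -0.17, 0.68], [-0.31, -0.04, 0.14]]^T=[[0.32, -1.48, -0.31], [0.04, -0.17, -0.04], [-0.15, 0.68, 0.14]]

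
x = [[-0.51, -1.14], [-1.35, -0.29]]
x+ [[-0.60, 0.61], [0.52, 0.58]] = [[-1.11, -0.53], [-0.83, 0.29]]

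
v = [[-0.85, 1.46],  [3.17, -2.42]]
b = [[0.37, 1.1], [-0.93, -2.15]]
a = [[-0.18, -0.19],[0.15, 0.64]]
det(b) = 0.23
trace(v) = -3.27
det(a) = -0.09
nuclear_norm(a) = 0.82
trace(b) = -1.78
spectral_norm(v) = 4.29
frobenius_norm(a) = 0.71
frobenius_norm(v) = 4.33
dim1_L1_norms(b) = [1.47, 3.08]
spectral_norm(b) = 2.61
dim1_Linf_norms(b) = [1.1, 2.15]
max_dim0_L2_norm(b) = 2.42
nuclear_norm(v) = 4.89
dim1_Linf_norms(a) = [0.19, 0.64]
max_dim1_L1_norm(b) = 3.08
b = v @ a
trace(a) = 0.46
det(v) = -2.57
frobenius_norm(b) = 2.61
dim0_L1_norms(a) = [0.33, 0.83]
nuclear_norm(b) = 2.70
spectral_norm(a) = 0.70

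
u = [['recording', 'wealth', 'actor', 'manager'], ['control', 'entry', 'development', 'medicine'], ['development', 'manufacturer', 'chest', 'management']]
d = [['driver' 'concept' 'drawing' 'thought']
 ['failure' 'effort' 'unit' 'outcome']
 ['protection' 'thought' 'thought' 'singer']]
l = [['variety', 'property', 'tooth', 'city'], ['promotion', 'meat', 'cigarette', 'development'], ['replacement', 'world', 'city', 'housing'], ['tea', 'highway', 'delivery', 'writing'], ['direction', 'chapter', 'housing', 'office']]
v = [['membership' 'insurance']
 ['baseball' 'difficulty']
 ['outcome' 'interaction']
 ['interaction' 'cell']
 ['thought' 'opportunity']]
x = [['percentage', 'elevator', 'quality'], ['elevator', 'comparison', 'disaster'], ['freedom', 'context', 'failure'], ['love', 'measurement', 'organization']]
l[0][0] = 'variety'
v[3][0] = 'interaction'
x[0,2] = 'quality'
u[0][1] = 'wealth'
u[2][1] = 'manufacturer'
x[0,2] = 'quality'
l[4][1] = 'chapter'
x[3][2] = 'organization'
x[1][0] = 'elevator'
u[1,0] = 'control'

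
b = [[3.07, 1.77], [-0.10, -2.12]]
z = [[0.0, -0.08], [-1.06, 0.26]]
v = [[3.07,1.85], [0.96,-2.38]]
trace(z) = 0.26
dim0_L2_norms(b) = [3.07, 2.76]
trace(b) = 0.95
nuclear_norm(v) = 6.13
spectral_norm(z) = 1.09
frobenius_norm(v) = 4.41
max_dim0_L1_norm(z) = 1.06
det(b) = -6.33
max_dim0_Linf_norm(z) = 1.06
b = z + v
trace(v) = 0.69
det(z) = -0.08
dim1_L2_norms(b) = [3.54, 2.12]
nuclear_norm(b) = 5.45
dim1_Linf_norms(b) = [3.07, 2.12]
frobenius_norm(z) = 1.09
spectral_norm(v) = 3.63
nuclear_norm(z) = 1.17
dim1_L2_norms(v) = [3.58, 2.57]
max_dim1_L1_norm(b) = 4.84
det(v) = -9.08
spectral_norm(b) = 3.77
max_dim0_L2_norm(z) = 1.06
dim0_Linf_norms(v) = [3.07, 2.38]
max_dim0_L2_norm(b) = 3.07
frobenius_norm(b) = 4.13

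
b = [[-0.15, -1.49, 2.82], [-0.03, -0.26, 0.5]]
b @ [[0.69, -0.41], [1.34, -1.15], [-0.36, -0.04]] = [[-3.12, 1.66], [-0.55, 0.29]]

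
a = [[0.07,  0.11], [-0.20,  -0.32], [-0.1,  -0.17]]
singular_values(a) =[0.45, 0.01]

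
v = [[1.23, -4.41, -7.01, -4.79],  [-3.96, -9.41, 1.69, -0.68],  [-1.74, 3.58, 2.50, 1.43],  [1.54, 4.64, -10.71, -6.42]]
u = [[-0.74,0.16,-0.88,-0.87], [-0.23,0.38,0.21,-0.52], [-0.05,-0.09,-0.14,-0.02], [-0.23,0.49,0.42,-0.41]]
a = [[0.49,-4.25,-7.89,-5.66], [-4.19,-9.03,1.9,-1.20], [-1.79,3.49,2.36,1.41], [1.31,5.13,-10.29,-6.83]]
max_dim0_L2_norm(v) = 13.15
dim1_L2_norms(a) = [10.61, 10.21, 4.79, 13.44]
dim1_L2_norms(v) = [9.65, 10.37, 4.91, 13.41]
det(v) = 38.68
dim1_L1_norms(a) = [18.29, 16.32, 9.05, 23.56]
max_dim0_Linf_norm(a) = 10.29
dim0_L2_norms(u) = [0.81, 0.65, 1.01, 1.09]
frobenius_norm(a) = 20.50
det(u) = -0.00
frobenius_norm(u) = 1.81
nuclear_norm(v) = 31.04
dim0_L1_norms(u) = [1.25, 1.12, 1.65, 1.82]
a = v + u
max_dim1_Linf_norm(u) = 0.88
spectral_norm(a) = 16.25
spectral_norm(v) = 15.83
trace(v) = -12.10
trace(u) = -0.91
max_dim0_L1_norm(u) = 1.82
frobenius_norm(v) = 20.11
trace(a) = -13.01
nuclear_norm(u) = 2.61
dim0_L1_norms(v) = [8.47, 22.04, 21.91, 13.32]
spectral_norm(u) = 1.53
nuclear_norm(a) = 31.93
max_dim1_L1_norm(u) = 2.65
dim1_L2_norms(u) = [1.45, 0.72, 0.17, 0.8]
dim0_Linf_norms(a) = [4.19, 9.03, 10.29, 6.83]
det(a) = -191.58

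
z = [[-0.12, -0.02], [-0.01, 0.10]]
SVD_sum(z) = [[-0.12, -0.04], [0.02, 0.01]] + [[-0.00, 0.02],[-0.03, 0.09]]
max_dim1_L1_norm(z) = 0.14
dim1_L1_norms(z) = [0.14, 0.11]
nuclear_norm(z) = 0.22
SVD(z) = [[-0.99, 0.16], [0.16, 0.99]] @ diag([0.1221983564433715, 0.09983767666837365]) @ [[0.96, 0.30], [-0.30, 0.96]]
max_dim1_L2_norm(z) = 0.12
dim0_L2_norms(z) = [0.12, 0.1]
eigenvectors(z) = [[-1.0, 0.09], [-0.05, -1.00]]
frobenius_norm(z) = 0.16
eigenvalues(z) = [-0.12, 0.1]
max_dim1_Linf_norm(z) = 0.12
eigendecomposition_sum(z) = [[-0.12,-0.01], [-0.01,-0.00]] + [[0.0,-0.01], [-0.00,0.1]]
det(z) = -0.01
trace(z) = -0.02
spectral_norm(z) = 0.12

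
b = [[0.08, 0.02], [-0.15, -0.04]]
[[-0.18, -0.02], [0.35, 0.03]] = b@[[-2.16, -0.64], [-0.55, 1.6]]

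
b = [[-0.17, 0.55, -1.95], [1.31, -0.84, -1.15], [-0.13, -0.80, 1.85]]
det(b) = 1.43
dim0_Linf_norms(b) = [1.31, 0.84, 1.95]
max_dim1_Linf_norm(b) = 1.95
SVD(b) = [[0.65, -0.29, 0.70], [0.39, 0.92, 0.02], [-0.65, 0.26, 0.71]] @ diag([3.0135575714649288, 1.6720751752920542, 0.2830819168340588]) @ [[0.16, 0.18, -0.97], [0.73, -0.68, -0.01], [-0.66, -0.71, -0.24]]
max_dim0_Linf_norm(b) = 1.95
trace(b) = 0.84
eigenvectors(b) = [[0.04, -0.49, -0.58],  [-0.97, -0.81, -0.46],  [-0.25, -0.31, 0.67]]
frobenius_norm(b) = 3.46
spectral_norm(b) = 3.01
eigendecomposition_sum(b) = [[-0.07, 0.05, -0.02], [1.73, -1.29, 0.62], [0.45, -0.34, 0.16]] + [[-0.39, 0.06, -0.3], [-0.65, 0.10, -0.49], [-0.24, 0.04, -0.19]] + [[0.29, 0.44, -1.63], [0.23, 0.34, -1.28], [-0.34, -0.5, 1.87]]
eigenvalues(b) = [-1.19, -0.48, 2.51]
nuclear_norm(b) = 4.97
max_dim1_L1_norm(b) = 3.3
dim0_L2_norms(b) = [1.33, 1.28, 2.92]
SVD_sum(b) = [[0.31, 0.36, -1.91], [0.19, 0.21, -1.14], [-0.31, -0.36, 1.9]] + [[-0.35, 0.33, 0.00], [1.13, -1.05, -0.01], [0.32, -0.3, -0.00]] + [[-0.13, -0.14, -0.05], [-0.0, -0.0, -0.0], [-0.13, -0.14, -0.05]]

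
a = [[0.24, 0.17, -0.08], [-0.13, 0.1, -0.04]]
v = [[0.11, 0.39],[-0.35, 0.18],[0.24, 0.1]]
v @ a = [[-0.02, 0.06, -0.02],[-0.11, -0.04, 0.02],[0.04, 0.05, -0.02]]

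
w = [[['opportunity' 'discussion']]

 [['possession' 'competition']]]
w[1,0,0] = 'possession'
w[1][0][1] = 'competition'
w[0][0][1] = 'discussion'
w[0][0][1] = 'discussion'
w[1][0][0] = 'possession'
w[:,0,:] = [['opportunity', 'discussion'], ['possession', 'competition']]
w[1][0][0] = 'possession'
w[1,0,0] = 'possession'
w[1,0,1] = 'competition'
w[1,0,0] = 'possession'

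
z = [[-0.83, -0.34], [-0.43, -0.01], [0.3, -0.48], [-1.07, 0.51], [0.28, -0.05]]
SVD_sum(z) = [[-0.70, 0.17], [-0.40, 0.1], [0.39, -0.1], [-1.13, 0.28], [0.28, -0.07]] + [[-0.13, -0.51], [-0.03, -0.11], [-0.09, -0.38], [0.06, 0.23], [0.00, 0.02]]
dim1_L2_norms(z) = [0.9, 0.43, 0.57, 1.19, 0.28]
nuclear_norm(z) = 2.22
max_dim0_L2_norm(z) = 1.48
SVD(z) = [[-0.48, 0.75],  [-0.27, 0.16],  [0.27, 0.55],  [-0.77, -0.33],  [0.19, -0.03]] @ diag([1.513468976977233, 0.7107824250271582]) @ [[0.97,-0.24], [-0.24,-0.97]]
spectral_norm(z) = 1.51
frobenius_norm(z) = 1.67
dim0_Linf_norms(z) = [1.07, 0.51]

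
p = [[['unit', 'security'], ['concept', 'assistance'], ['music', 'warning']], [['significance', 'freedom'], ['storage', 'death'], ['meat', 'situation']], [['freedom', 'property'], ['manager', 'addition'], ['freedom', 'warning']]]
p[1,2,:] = ['meat', 'situation']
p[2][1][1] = 'addition'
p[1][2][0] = 'meat'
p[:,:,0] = [['unit', 'concept', 'music'], ['significance', 'storage', 'meat'], ['freedom', 'manager', 'freedom']]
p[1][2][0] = 'meat'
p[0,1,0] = 'concept'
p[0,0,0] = 'unit'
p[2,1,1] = 'addition'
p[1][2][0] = 'meat'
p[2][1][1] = 'addition'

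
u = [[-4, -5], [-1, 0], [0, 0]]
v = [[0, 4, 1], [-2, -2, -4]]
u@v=[[10, -6, 16], [0, -4, -1], [0, 0, 0]]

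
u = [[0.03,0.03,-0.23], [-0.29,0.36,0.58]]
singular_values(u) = [0.76, 0.15]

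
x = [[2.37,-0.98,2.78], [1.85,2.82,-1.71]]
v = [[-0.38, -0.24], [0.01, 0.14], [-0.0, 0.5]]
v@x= [[-1.34, -0.30, -0.65],[0.28, 0.38, -0.21],[0.92, 1.41, -0.86]]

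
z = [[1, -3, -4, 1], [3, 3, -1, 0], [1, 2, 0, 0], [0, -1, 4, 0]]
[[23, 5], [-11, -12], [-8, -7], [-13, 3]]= z@[[-2, -1], [-3, -3], [-4, 0], [0, -3]]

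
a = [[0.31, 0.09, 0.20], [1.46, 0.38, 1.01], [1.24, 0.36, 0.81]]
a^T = [[0.31,1.46,1.24], [0.09,0.38,0.36], [0.2,1.01,0.81]]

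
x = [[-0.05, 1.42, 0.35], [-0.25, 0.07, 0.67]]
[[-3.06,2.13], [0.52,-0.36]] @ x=[[-0.38,-4.2,0.36], [0.06,0.71,-0.06]]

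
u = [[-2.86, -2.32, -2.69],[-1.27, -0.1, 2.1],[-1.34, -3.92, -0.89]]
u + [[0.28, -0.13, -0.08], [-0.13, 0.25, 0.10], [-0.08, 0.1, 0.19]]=[[-2.58, -2.45, -2.77], [-1.4, 0.15, 2.2], [-1.42, -3.82, -0.70]]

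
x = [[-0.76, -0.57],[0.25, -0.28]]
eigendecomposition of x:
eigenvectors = [[0.83+0.00j, (0.83-0j)],[(-0.35-0.43j), -0.35+0.43j]]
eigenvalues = [(-0.52+0.29j), (-0.52-0.29j)]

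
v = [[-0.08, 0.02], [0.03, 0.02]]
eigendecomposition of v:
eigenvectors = [[-0.96, -0.19], [0.27, -0.98]]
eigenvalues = [-0.09, 0.03]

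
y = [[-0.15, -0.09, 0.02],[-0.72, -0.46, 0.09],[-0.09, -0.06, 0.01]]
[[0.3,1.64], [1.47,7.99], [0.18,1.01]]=y @ [[-1.52, -8.56], [-0.60, -3.77], [1.06, 1.02]]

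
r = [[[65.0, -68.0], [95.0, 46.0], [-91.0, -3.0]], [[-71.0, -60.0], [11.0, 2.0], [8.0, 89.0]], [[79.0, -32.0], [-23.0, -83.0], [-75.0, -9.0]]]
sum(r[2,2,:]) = -84.0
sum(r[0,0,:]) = -3.0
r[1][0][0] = -71.0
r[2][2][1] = -9.0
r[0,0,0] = 65.0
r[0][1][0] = 95.0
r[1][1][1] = 2.0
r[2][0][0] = 79.0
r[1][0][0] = -71.0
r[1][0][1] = -60.0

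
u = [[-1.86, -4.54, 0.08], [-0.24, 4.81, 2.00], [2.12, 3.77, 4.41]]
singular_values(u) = [8.74, 3.1, 1.86]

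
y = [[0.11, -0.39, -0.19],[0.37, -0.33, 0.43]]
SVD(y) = [[0.32,  0.95], [0.95,  -0.32]] @ diag([0.6784421384866759, 0.4131782481273985]) @ [[0.57, -0.64, 0.51], [-0.03, -0.64, -0.77]]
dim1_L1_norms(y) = [0.69, 1.13]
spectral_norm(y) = 0.68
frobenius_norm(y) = 0.79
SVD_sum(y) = [[0.12, -0.14, 0.11], [0.37, -0.41, 0.33]] + [[-0.01,  -0.25,  -0.3], [0.0,  0.08,  0.10]]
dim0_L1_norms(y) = [0.48, 0.72, 0.62]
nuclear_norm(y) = 1.09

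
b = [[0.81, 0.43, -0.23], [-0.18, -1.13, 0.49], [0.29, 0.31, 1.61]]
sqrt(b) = [[(0.9-0.03j),(0.2-0.25j),(-0.11+0.04j)], [-0.08+0.13j,0.00+1.08j,0.23-0.18j], [0.13-0.01j,0.14-0.10j,(1.27+0.02j)]]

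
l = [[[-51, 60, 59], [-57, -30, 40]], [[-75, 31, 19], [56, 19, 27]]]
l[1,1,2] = 27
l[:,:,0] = [[-51, -57], [-75, 56]]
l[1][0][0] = -75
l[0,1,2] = 40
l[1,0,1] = 31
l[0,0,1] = 60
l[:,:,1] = [[60, -30], [31, 19]]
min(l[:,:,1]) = -30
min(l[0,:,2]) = 40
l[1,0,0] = -75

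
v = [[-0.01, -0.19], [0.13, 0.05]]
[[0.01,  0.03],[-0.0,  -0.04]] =v @ [[-0.01, -0.23], [-0.04, -0.16]]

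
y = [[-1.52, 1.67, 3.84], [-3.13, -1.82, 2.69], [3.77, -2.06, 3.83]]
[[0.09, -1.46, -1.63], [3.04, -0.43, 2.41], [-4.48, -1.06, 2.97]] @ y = [[-1.71,6.17,-9.82], [5.81,0.89,19.75], [21.32,-11.67,-8.68]]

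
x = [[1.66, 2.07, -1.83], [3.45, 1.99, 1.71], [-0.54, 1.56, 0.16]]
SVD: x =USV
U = [[-0.49, -0.84, 0.25], [-0.87, 0.50, -0.01], [-0.12, -0.23, -0.97]]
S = [4.77, 2.63, 1.5]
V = [[-0.78, -0.61, -0.13], [0.18, -0.41, 0.89], [0.60, -0.68, -0.43]]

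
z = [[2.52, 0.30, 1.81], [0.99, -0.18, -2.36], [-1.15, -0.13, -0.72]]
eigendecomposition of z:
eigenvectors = [[0.67, 0.04, -0.12], [0.67, -0.99, 0.99], [-0.32, 0.11, 0.03]]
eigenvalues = [1.95, 0.04, -0.37]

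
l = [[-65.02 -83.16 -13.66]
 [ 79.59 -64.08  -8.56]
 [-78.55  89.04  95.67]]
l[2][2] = 95.67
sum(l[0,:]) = -161.84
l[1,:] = [79.59, -64.08, -8.56]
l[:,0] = [-65.02, 79.59, -78.55]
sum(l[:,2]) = 73.45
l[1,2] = -8.56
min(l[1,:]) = -64.08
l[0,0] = -65.02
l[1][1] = -64.08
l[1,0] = 79.59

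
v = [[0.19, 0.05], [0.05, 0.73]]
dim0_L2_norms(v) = [0.2, 0.73]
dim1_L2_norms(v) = [0.2, 0.73]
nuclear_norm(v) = 0.92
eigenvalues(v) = [0.19, 0.73]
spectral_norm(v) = 0.73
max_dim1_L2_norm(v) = 0.73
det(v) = 0.14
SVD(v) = [[0.09, 1.0], [1.0, -0.09]] @ diag([0.7345906043549196, 0.18540939564508035]) @ [[0.09, 1.00], [1.00, -0.09]]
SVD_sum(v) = [[0.01, 0.07], [0.07, 0.73]] + [[0.18, -0.02], [-0.02, 0.0]]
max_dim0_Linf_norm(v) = 0.73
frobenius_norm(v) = 0.76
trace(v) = 0.92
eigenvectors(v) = [[-1.00,-0.09], [0.09,-1.0]]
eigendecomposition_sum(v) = [[0.18, -0.02], [-0.02, 0.00]] + [[0.01, 0.07], [0.07, 0.73]]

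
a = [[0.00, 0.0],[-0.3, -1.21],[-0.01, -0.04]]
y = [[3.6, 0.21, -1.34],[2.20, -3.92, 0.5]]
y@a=[[-0.05, -0.2], [1.17, 4.72]]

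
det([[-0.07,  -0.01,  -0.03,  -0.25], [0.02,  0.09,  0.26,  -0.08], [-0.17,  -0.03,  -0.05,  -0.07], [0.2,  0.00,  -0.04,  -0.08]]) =0.000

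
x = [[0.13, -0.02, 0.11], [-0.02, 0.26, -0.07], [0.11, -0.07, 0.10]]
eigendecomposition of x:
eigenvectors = [[0.62, 0.69, -0.37], [-0.16, 0.57, 0.8], [-0.77, 0.44, -0.46]]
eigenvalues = [-0.0, 0.18, 0.31]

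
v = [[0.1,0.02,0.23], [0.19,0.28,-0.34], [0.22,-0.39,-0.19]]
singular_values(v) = [0.5, 0.49, 0.21]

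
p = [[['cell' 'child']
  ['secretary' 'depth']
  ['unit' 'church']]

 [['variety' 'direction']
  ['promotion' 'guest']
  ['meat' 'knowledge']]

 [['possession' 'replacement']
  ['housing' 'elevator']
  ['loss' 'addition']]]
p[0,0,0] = 'cell'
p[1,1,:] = ['promotion', 'guest']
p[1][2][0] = 'meat'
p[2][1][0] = 'housing'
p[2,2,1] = 'addition'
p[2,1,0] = 'housing'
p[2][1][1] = 'elevator'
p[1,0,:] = ['variety', 'direction']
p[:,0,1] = ['child', 'direction', 'replacement']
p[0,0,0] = 'cell'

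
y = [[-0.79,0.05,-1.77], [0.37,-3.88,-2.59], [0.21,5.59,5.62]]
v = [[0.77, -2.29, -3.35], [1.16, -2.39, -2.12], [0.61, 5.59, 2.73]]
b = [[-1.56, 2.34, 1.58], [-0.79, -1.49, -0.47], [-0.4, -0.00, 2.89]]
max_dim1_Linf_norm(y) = 5.62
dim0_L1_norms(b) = [2.75, 3.83, 4.94]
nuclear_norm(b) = 7.45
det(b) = 11.56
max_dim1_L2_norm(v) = 6.25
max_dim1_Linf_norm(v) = 5.59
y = v + b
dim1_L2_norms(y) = [1.94, 4.68, 7.93]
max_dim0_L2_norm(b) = 3.33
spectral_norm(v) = 7.90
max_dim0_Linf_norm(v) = 5.59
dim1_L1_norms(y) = [2.61, 6.84, 11.42]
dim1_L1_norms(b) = [5.48, 2.75, 3.29]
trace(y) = 0.95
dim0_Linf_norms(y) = [0.79, 5.59, 5.62]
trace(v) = 1.11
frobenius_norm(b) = 4.69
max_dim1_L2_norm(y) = 7.93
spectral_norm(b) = 3.93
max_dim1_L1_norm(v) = 8.93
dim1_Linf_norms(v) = [3.35, 2.39, 5.59]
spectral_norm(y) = 9.24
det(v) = -12.29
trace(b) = -0.16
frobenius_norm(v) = 8.23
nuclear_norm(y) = 11.06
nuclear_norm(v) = 10.80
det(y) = 0.55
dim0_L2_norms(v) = [1.52, 6.5, 4.81]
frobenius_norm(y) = 9.41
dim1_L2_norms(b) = [3.23, 1.75, 2.92]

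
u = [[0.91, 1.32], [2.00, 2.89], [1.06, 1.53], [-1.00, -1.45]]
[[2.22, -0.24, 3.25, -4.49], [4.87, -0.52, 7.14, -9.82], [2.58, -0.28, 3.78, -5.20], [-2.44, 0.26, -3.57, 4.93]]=u@[[0.66,-0.19,3.38,0.54], [1.23,-0.05,0.13,-3.77]]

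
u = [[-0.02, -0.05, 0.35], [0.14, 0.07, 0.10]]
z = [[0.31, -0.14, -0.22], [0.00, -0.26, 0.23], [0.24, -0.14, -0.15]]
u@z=[[0.08, -0.03, -0.06],[0.07, -0.05, -0.03]]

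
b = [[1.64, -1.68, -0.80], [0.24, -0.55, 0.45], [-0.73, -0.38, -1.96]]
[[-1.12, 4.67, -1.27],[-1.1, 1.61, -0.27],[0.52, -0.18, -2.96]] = b @ [[0.57, 0.56, 1.25], [1.60, -2.40, 1.63], [-0.79, 0.35, 0.73]]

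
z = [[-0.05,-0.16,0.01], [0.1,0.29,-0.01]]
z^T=[[-0.05, 0.1], [-0.16, 0.29], [0.01, -0.01]]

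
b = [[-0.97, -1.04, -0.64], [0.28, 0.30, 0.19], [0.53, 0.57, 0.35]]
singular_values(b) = [1.83, 0.0, 0.0]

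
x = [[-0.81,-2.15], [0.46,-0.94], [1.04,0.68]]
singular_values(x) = [2.61, 1.05]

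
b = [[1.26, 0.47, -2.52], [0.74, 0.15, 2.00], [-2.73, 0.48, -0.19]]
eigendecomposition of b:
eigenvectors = [[0.49,-0.75,0.11], [-0.59,0.23,0.97], [0.65,0.63,0.21]]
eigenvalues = [-2.67, 3.23, 0.66]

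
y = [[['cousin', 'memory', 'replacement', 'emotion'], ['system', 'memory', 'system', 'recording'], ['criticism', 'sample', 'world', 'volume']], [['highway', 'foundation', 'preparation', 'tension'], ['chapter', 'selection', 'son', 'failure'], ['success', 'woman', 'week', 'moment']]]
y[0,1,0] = 'system'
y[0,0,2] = 'replacement'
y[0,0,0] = 'cousin'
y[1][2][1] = 'woman'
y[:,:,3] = [['emotion', 'recording', 'volume'], ['tension', 'failure', 'moment']]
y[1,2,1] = 'woman'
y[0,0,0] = 'cousin'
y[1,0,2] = 'preparation'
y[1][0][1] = 'foundation'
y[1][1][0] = 'chapter'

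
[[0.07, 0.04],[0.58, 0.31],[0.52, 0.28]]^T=[[0.07, 0.58, 0.52], [0.04, 0.31, 0.28]]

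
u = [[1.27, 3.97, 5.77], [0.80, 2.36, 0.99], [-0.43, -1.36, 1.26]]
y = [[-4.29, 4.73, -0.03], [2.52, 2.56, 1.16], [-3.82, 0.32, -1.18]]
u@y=[[-17.49, 18.02, -2.24], [-1.27, 10.14, 1.55], [-6.40, -5.11, -3.05]]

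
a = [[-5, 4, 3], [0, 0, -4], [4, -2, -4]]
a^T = [[-5, 0, 4], [4, 0, -2], [3, -4, -4]]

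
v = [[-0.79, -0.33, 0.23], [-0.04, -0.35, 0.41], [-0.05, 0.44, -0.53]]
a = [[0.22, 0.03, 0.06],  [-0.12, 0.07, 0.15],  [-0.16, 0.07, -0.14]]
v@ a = [[-0.17, -0.03, -0.13], [-0.03, 0.00, -0.11], [0.02, -0.01, 0.14]]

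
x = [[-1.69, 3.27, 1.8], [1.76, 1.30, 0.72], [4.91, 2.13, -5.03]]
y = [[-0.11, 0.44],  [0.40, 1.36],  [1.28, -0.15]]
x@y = [[3.8, 3.43],[1.25, 2.43],[-6.13, 5.81]]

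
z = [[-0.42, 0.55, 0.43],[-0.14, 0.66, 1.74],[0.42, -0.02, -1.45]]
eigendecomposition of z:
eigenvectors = [[-0.02, 0.81, 0.45], [0.64, -0.46, 0.89], [-0.77, 0.38, 0.08]]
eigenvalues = [-1.42, -0.53, 0.74]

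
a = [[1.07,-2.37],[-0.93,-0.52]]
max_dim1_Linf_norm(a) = 2.37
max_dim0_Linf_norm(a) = 2.37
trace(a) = 0.55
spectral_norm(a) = 2.60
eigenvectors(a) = [[0.94, 0.69], [-0.35, 0.72]]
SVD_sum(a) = [[1.03, -2.39],  [0.04, -0.1]] + [[0.04,0.02],[-0.97,-0.42]]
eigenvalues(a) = [1.96, -1.41]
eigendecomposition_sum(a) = [[1.44, -1.38], [-0.54, 0.52]] + [[-0.37, -0.99],[-0.39, -1.04]]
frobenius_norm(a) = 2.81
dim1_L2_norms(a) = [2.6, 1.07]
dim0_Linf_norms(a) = [1.07, 2.37]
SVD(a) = [[1.0,  0.04], [0.04,  -1.00]] @ diag([2.602266413704954, 1.0608060671504278]) @ [[0.4, -0.92], [0.92, 0.4]]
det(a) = -2.76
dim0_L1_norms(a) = [2.0, 2.89]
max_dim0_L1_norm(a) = 2.89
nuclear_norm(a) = 3.66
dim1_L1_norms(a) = [3.44, 1.45]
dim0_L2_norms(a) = [1.42, 2.43]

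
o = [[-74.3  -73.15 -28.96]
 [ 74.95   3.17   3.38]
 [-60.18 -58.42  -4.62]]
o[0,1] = -73.15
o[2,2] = -4.62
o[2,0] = -60.18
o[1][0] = 74.95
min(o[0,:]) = -74.3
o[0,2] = -28.96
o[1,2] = 3.38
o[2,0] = -60.18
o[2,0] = -60.18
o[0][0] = -74.3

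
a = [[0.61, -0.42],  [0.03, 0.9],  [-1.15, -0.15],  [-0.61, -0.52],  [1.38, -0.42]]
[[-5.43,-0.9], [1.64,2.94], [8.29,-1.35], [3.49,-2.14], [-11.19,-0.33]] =a @ [[-7.48, 0.75], [2.07, 3.24]]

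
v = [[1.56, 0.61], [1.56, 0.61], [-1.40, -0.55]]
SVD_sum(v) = [[1.56, 0.61], [1.56, 0.61], [-1.4, -0.55]] + [[0.00, -0.00], [0.0, -0.0], [0.00, -0.0]]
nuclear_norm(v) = 2.81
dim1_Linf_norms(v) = [1.56, 1.56, 1.4]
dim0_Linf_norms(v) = [1.56, 0.61]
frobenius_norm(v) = 2.81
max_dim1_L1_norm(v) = 2.17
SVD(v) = [[-0.60, -0.38], [-0.60, -0.38], [0.54, -0.84]] @ diag([2.806046317496944, 0.0020159518444937746]) @ [[-0.93, -0.36], [-0.36, 0.93]]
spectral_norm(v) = 2.81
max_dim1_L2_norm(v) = 1.68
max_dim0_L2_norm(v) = 2.61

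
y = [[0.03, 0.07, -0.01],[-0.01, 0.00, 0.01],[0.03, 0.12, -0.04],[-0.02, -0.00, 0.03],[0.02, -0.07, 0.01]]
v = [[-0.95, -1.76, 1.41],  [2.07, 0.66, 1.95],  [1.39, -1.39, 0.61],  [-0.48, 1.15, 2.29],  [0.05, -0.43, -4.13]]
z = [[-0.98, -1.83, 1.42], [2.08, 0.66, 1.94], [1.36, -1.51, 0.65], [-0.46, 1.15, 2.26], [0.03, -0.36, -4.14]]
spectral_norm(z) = 5.37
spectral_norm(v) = 5.38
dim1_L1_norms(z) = [4.23, 4.68, 3.52, 3.87, 4.53]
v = z + y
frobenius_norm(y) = 0.17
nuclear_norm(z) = 10.75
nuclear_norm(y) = 0.24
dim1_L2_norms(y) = [0.08, 0.01, 0.13, 0.04, 0.07]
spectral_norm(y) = 0.16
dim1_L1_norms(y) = [0.11, 0.02, 0.19, 0.05, 0.1]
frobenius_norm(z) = 6.58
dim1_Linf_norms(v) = [1.76, 2.07, 1.39, 2.29, 4.13]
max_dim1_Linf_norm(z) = 4.14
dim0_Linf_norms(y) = [0.03, 0.12, 0.04]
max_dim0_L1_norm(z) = 10.41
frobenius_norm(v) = 6.54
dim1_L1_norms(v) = [4.12, 4.68, 3.39, 3.92, 4.61]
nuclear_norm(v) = 10.64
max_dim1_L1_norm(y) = 0.19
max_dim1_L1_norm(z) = 4.68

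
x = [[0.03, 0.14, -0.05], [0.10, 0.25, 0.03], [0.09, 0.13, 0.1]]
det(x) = 0.000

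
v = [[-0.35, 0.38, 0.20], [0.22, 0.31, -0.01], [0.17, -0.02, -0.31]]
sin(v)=[[-0.33,0.37,0.19], [0.21,0.30,-0.01], [0.16,-0.02,-0.3]]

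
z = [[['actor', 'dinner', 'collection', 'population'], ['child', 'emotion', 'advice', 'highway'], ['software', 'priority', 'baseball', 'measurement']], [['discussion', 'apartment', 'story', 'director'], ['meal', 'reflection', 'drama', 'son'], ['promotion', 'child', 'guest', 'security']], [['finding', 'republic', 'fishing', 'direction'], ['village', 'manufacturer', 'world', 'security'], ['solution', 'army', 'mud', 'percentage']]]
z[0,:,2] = ['collection', 'advice', 'baseball']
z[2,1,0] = 'village'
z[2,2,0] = 'solution'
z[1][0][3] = 'director'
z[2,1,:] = ['village', 'manufacturer', 'world', 'security']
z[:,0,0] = ['actor', 'discussion', 'finding']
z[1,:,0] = ['discussion', 'meal', 'promotion']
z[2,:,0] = ['finding', 'village', 'solution']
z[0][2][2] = 'baseball'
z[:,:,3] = [['population', 'highway', 'measurement'], ['director', 'son', 'security'], ['direction', 'security', 'percentage']]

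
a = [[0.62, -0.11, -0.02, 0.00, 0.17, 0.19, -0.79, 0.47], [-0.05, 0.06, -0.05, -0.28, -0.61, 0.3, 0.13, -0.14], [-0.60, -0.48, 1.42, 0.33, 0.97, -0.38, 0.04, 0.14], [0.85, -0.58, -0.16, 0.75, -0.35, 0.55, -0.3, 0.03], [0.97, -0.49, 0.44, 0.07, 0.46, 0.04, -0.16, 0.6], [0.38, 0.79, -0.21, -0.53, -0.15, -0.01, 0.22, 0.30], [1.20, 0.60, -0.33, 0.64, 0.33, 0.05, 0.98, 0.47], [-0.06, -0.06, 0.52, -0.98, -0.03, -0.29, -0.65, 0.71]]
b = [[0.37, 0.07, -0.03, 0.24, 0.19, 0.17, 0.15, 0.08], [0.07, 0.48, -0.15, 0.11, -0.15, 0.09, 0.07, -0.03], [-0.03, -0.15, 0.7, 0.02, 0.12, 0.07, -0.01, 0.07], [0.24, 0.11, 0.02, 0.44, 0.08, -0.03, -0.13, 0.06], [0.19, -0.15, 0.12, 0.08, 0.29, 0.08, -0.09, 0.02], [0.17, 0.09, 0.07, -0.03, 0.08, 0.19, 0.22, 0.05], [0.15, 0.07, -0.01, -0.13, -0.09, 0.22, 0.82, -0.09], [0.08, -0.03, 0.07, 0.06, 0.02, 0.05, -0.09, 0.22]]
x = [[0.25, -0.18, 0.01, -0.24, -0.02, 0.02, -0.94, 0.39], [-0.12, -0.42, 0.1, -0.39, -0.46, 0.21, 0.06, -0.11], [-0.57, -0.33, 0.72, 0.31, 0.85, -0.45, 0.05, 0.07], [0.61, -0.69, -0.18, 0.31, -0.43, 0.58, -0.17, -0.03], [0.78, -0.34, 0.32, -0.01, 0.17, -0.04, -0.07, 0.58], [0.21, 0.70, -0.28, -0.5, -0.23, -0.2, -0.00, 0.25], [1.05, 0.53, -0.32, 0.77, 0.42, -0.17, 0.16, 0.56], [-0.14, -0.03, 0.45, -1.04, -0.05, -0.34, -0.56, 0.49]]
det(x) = -0.00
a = x + b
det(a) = 0.05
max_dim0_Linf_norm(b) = 0.82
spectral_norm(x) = 1.98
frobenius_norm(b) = 1.61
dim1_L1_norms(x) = [2.05, 1.87, 3.35, 3.0, 2.31, 2.37, 3.98, 3.1]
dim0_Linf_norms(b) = [0.37, 0.48, 0.7, 0.44, 0.29, 0.22, 0.82, 0.22]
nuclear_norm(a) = 9.29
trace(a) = 4.99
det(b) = -0.00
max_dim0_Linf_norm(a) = 1.42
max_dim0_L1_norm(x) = 3.73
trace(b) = 3.51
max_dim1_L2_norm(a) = 1.96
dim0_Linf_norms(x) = [1.05, 0.7, 0.72, 1.04, 0.85, 0.58, 0.94, 0.58]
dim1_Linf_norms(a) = [0.79, 0.61, 1.42, 0.85, 0.97, 0.79, 1.2, 0.98]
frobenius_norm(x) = 3.48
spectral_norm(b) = 1.00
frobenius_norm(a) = 4.12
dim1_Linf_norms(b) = [0.37, 0.48, 0.7, 0.44, 0.29, 0.22, 0.82, 0.22]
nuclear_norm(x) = 7.58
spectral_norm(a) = 2.44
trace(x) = 1.48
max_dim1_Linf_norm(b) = 0.82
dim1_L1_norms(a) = [2.37, 1.62, 4.36, 3.57, 3.23, 2.59, 4.6, 3.3]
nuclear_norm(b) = 3.51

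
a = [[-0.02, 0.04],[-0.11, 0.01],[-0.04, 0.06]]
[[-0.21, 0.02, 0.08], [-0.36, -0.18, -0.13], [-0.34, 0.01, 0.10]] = a @ [[2.98, 1.8, 1.46],[-3.66, 1.45, 2.62]]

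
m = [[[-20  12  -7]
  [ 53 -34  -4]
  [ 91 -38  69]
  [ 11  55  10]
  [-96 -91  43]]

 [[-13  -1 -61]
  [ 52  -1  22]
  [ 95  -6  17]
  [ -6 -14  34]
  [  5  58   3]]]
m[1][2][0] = 95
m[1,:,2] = [-61, 22, 17, 34, 3]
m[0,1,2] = -4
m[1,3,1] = -14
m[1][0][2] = -61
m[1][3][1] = -14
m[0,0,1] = 12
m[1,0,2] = -61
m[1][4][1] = 58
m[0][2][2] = 69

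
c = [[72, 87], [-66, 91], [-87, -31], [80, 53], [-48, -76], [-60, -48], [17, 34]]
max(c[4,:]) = -48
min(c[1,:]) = -66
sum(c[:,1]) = 110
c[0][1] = 87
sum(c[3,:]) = 133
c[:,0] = [72, -66, -87, 80, -48, -60, 17]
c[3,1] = 53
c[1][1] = 91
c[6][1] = 34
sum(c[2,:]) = -118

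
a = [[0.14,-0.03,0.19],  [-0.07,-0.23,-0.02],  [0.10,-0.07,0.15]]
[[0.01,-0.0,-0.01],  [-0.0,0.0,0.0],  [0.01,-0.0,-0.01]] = a @ [[0.46, -0.1, -0.28], [-0.1, 0.02, 0.06], [-0.28, 0.06, 0.18]]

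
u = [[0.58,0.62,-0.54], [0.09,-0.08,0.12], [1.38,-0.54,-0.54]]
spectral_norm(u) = 1.68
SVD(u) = [[-0.39, 0.91, -0.12],[-0.03, -0.14, -0.99],[-0.92, -0.38, 0.08]] @ diag([1.675964588285979, 0.8407211262533609, 0.11502472205004118]) @ [[-0.89, 0.15, 0.42], [-0.01, 0.93, -0.36], [-0.45, -0.33, -0.83]]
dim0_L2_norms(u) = [1.5, 0.83, 0.77]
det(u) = 0.16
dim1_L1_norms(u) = [1.74, 0.29, 2.46]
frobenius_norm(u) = 1.88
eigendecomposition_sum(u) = [[(0.21+0.23j), (0.14-0.38j), (-0.24+0.01j)], [-0.00-0.13j, (-0.14+0.08j), (0.08+0.06j)], [0.59-0.10j, -0.48-0.63j, -0.24+0.40j]] + [[(0.21-0.23j), (0.14+0.38j), (-0.24-0.01j)], [(-0+0.13j), -0.14-0.08j, 0.08-0.06j], [0.59+0.10j, -0.48+0.63j, (-0.24-0.4j)]] + [[(0.16+0j), (0.33+0j), (-0.05-0j)], [(0.1+0j), (0.21+0j), (-0.03-0j)], [(0.2+0j), (0.41+0j), -0.07-0.00j]]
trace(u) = -0.04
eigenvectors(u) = [[(0.24+0.38j),(0.24-0.38j),-0.58+0.00j], [0.03-0.18j,(0.03+0.18j),-0.37+0.00j], [0.87+0.00j,0.87-0.00j,-0.72+0.00j]]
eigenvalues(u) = [(-0.17+0.71j), (-0.17-0.71j), (0.3+0j)]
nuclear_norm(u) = 2.63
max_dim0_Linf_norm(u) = 1.38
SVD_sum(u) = [[0.58, -0.1, -0.27], [0.04, -0.01, -0.02], [1.38, -0.24, -0.65]] + [[-0.01, 0.72, -0.28],  [0.00, -0.11, 0.04],  [0.0, -0.30, 0.12]] + [[0.01, 0.00, 0.01],[0.05, 0.04, 0.09],[-0.0, -0.0, -0.01]]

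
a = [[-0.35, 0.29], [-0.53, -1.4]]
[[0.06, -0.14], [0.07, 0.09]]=a @ [[-0.16, 0.26], [0.01, -0.16]]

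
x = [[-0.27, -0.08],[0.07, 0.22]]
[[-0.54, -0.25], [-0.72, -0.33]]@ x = [[0.13, -0.01],[0.17, -0.02]]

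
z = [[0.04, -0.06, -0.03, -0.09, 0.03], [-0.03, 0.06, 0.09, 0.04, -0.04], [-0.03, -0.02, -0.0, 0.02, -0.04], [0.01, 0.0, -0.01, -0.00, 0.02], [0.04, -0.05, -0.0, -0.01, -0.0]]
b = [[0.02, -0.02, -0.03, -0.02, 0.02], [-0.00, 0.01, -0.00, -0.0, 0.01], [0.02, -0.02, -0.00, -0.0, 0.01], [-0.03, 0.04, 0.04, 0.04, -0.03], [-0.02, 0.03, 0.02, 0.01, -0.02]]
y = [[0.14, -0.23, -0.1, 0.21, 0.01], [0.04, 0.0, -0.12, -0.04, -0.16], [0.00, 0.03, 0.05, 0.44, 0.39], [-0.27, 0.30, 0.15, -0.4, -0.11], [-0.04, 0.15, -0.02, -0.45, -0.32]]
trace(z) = 0.10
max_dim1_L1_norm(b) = 0.18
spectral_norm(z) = 0.17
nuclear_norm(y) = 1.64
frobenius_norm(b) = 0.11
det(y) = 0.00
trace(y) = -0.53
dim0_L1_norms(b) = [0.09, 0.12, 0.09, 0.07, 0.09]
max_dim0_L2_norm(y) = 0.78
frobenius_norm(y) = 1.10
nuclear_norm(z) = 0.34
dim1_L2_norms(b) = [0.05, 0.01, 0.03, 0.08, 0.05]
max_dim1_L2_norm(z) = 0.13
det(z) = -0.00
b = y @ z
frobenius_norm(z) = 0.20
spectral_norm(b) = 0.11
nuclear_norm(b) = 0.16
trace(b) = 0.05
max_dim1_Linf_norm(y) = 0.45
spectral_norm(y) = 0.98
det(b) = -0.00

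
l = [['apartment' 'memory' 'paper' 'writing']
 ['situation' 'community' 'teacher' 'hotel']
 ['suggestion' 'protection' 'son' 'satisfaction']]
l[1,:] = ['situation', 'community', 'teacher', 'hotel']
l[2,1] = 'protection'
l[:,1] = ['memory', 'community', 'protection']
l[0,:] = ['apartment', 'memory', 'paper', 'writing']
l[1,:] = ['situation', 'community', 'teacher', 'hotel']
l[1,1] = 'community'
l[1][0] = 'situation'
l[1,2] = 'teacher'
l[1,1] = 'community'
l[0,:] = ['apartment', 'memory', 'paper', 'writing']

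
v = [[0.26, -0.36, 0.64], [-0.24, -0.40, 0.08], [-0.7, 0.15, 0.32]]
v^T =[[0.26, -0.24, -0.70], [-0.36, -0.4, 0.15], [0.64, 0.08, 0.32]]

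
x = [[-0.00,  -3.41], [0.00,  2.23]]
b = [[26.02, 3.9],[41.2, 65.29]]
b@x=[[0.00, -80.03],  [0.00, 5.1]]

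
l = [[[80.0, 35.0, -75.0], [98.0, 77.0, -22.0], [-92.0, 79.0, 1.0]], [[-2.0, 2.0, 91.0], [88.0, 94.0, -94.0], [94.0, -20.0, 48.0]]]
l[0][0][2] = -75.0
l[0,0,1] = 35.0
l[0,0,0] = 80.0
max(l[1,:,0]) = 94.0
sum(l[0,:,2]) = -96.0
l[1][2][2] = 48.0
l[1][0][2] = 91.0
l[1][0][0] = -2.0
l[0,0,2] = -75.0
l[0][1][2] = -22.0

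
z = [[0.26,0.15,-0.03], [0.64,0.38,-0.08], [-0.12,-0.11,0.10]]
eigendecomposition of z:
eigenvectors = [[-0.36, -0.43, 0.07], [-0.90, 0.81, 0.11], [0.25, 0.39, 0.99]]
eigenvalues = [0.66, 0.0, 0.08]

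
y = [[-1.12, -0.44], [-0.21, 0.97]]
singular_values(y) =[1.23, 0.96]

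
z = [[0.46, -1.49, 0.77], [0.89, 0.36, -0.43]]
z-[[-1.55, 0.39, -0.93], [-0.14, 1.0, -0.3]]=[[2.01, -1.88, 1.7],[1.03, -0.64, -0.13]]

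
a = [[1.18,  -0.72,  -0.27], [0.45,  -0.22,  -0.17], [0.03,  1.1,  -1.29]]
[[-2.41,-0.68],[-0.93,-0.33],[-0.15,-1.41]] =a@[[-1.51, -0.52], [0.64, -0.24], [0.63, 0.88]]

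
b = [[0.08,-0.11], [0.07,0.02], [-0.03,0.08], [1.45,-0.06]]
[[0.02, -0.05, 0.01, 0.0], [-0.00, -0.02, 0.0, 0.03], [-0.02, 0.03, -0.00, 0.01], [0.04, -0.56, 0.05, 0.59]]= b @ [[0.02, -0.38, 0.03, 0.42], [-0.18, 0.20, -0.03, 0.27]]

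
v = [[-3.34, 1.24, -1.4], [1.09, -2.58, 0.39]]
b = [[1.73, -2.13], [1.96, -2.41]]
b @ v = [[-8.10, 7.64, -3.25], [-9.17, 8.65, -3.68]]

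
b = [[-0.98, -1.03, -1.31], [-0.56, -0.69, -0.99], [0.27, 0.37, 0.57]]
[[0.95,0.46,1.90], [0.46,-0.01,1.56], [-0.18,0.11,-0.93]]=b @ [[-0.01, -2.35, 1.54], [-2.88, 0.72, -1.75], [1.55, 0.84, -1.23]]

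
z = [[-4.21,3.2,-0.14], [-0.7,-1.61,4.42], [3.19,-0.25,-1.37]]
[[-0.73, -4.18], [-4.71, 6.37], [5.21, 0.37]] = z@[[1.80, 0.71], [2.14, -0.31], [-0.00, 1.44]]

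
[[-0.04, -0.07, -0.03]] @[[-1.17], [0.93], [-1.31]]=[[0.02]]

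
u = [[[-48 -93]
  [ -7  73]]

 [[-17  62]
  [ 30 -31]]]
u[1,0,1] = 62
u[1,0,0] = -17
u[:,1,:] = [[-7, 73], [30, -31]]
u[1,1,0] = 30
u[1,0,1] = 62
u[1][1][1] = -31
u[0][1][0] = -7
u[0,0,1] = -93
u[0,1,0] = -7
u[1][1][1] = -31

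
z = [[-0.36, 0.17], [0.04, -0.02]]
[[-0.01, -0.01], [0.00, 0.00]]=z @[[0.04, 0.02], [0.02, 0.01]]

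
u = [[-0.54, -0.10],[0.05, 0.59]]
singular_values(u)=[0.64, 0.49]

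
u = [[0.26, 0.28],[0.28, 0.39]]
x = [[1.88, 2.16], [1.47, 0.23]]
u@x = [[0.9, 0.63], [1.1, 0.69]]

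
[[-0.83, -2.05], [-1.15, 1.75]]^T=[[-0.83,-1.15],[-2.05,1.75]]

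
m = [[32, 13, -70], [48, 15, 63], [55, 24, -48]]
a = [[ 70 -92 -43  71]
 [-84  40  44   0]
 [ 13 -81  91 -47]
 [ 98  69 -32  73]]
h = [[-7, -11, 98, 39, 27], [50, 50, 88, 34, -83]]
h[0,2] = 98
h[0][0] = -7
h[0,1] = -11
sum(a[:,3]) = 97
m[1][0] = 48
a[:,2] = [-43, 44, 91, -32]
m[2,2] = -48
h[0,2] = 98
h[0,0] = -7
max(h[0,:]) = 98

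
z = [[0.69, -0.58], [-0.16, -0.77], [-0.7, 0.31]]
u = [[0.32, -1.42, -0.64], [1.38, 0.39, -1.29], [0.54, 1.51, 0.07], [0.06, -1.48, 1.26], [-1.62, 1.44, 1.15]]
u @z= [[0.9, 0.71], [1.79, -1.5], [0.08, -1.45], [-0.6, 1.50], [-2.15, 0.19]]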